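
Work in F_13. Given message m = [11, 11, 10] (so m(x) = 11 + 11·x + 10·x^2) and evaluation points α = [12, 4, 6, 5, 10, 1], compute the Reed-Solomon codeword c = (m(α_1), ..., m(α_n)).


c = [10, 7, 8, 4, 3, 6]

Message polynomial: m(x) = 11 + 11·x + 10·x^2 (mod 13).
For each evaluation point α_i, compute m(α_i) mod 13:
  α_1 = 12: Horner steps 10 → 1 → 10, so m(12) = 10.
  α_2 = 4: Horner steps 10 → 12 → 7, so m(4) = 7.
  α_3 = 6: Horner steps 10 → 6 → 8, so m(6) = 8.
  α_4 = 5: Horner steps 10 → 9 → 4, so m(5) = 4.
  α_5 = 10: Horner steps 10 → 7 → 3, so m(10) = 3.
  α_6 = 1: Horner steps 10 → 8 → 6, so m(1) = 6.
Codeword c = [10, 7, 8, 4, 3, 6] ∈ F_13^6.


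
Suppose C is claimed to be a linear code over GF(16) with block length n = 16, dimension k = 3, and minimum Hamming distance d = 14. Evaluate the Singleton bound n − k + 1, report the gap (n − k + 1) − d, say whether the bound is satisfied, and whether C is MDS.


Singleton RHS = n − k + 1 = 14, slack = 0, bound satisfied, MDS.

Singleton bound: d ≤ n − k + 1.
Here n = 16, k = 3, so n − k + 1 = 14.
Given d = 14, check d ≤ 14: YES.
Slack = (n − k + 1) − d = 0.
The code is MDS (slack = 0).
Description: the claimed parameters are [16, 3, 14]_16; such a code would be MDS (meets Singleton bound).


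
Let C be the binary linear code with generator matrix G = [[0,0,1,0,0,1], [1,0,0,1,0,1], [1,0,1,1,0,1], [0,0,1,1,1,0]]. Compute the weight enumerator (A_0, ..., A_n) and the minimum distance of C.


Weight distribution: A_0 = 1, A_1 = 2, A_2 = 4, A_3 = 6, A_4 = 3. Minimum distance d = 1.

Enumerate all 2^4 = 16 messages m ∈ F_2^4.
For each, compute codeword c = mG in F_2^6, then tally its weight.
  m = 0000 → c = 000000, weight = 0.
  m = 1000 → c = 001001, weight = 2.
  m = 0100 → c = 100101, weight = 3.
  m = 1100 → c = 101100, weight = 3.
  m = 0010 → c = 101101, weight = 4.
  m = 1010 → c = 100100, weight = 2.
  m = 0110 → c = 001000, weight = 1.
  m = 1110 → c = 000001, weight = 1.
  m = 0001 → c = 001110, weight = 3.
  m = 1001 → c = 000111, weight = 3.
  m = 0101 → c = 101011, weight = 4.
  m = 1101 → c = 100010, weight = 2.
  m = 0011 → c = 100011, weight = 3.
  m = 1011 → c = 101010, weight = 3.
  m = 0111 → c = 000110, weight = 2.
  m = 1111 → c = 001111, weight = 4.
Tally weights:
  weight 0: 1 codewords.
  weight 1: 2 codewords.
  weight 2: 4 codewords.
  weight 3: 6 codewords.
  weight 4: 3 codewords.
Minimum distance d = smallest w > 0 with A_w > 0 = 1.
Sanity: Σ A_w = 16 = 2^4 = 16 ✓.


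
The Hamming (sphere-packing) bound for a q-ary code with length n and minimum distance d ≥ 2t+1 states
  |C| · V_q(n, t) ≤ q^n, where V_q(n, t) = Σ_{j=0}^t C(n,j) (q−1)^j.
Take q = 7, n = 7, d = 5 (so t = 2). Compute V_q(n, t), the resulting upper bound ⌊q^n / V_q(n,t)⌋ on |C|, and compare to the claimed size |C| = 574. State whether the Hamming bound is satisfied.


V_q(n, t) = 799, q^n = 823543, Hamming bound = 1030, |C| = 574 ≤ bound (satisfied).

Step 1: Compute V_q(n, t) = Σ_{j=0}^2 C(n, j) (q−1)^j.
  j = 0: C(7,0)·(6)^0 = 1·1 = 1.
  j = 1: C(7,1)·(6)^1 = 7·6 = 42.
  j = 2: C(7,2)·(6)^2 = 21·36 = 756.
  V_q(n, t) = 1 + 42 + 756 = 799.
Step 2: q^n = 7^7 = 823543.
Step 3: Hamming bound ⌊q^n / V_q(n,t)⌋ = ⌊823543/799⌋ = 1030.
Step 4: Compare |C| = 574 to 1030: satisfied.
The claimed |C| lies below the Hamming bound.


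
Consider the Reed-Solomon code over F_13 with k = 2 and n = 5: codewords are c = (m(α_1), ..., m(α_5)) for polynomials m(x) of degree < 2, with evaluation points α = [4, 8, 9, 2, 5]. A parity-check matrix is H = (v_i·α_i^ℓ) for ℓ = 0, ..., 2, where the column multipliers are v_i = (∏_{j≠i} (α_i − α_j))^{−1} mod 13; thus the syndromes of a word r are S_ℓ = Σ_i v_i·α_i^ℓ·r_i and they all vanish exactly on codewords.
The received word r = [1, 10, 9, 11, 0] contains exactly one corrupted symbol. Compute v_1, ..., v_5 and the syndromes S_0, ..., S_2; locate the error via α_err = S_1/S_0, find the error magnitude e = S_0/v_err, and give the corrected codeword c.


S = (12, 11, 9), error at position 4, error magnitude e = 8, c = [1, 10, 9, 3, 0].

Step 1: column multipliers v_i = (∏_{j≠i}(α_i − α_j))^{−1} mod 13.
  i = 1 (α = 4): (4−8)(4−9)(4−2)(4−5) = (−4)·(−5)·2·(−1) = −40 ≡ 12, so v_1 = 12^{−1} = 12 (mod 13).
  i = 2 (α = 8): (8−4)(8−9)(8−2)(8−5) = 4·(−1)·6·3 = −72 ≡ 6, so v_2 = 6^{−1} = 11 (mod 13).
  i = 3 (α = 9): (9−4)(9−8)(9−2)(9−5) = 5·1·7·4 = 140 ≡ 10, so v_3 = 10^{−1} = 4 (mod 13).
  i = 4 (α = 2): (2−4)(2−8)(2−9)(2−5) = (−2)·(−6)·(−7)·(−3) = 252 ≡ 5, so v_4 = 5^{−1} = 8 (mod 13).
  i = 5 (α = 5): (5−4)(5−8)(5−9)(5−2) = 1·(−3)·(−4)·3 = 36 ≡ 10, so v_5 = 10^{−1} = 4 (mod 13).
  v = [12, 11, 4, 8, 4].
Step 2: syndromes of r = [1, 10, 9, 11, 0] (all sums mod 13).
  S_0 = Σ v_i r_i = 12·1 + 11·10 + 4·9 + 8·11 + 4·0 = 246 ≡ 12.
  S_1 = Σ v_i α_i r_i = 12·4·1 + 11·8·10 + 4·9·9 + 8·2·11 + 4·5·0 = 1428 ≡ 11.
  α_i^2 mod 13 = [3, 12, 3, 4, 12].
  S_2 = Σ v_i α_i^2 r_i = 12·3·1 + 11·12·10 + 4·3·9 + 8·4·11 + 4·12·0 = 1816 ≡ 9.
  S = (12, 11, 9) ≠ 0, so r is not a codeword (an error is present).
Step 3: locate the error. For a single error e at position i, S_ℓ = v_i·e·α_i^ℓ, so α_err = S_1/S_0.
  S_0^{−1} = 12^{−1} = 12 (mod 13), so α_err = 11·12 = 132 ≡ 2 = α_4. Error position i = 4.
  Consistency check: S_2/S_1 = 9·6 = 54 ≡ 2 = α_err ✓ (single-error assumption holds).
Step 4: error magnitude e = S_0/v_4 = S_0·∏_{j≠4}(α_4 − α_j) = 12·5 = 60 ≡ 8 (mod 13).
Step 5: correct position 4: c_4 = r_4 − e = 11 − 8 ≡ 3 (mod 13). Hence c = [1, 10, 9, 3, 0].
  Check: interpolating c through the α_i gives m(x) = 5 + 12·x (degree < 2) with m(α_i) = c_i for every i, so c is indeed a codeword.


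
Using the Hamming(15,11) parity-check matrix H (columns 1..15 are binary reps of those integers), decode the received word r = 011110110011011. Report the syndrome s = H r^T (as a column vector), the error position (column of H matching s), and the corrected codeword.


s = (1, 0, 0, 1)^T, error position = 9, corrected codeword c = 011110111011011

Compute s = H r^T mod 2 one row at a time:
  s_1 = 1 + 0 + 0 + 1 + 1 + 0 + 1 + 1 = 5 ≡ 1 (mod 2).
  s_2 = 1 + 1 + 0 + 1 + 1 + 0 + 1 + 1 = 6 ≡ 0 (mod 2).
  s_3 = 1 + 1 + 0 + 1 + 0 + 1 + 1 + 1 = 6 ≡ 0 (mod 2).
  s_4 = 0 + 1 + 1 + 1 + 0 + 1 + 0 + 1 = 5 ≡ 1 (mod 2).
s = (1, 0, 0, 1)^T — this equals column 9 of H (binary 1001), so error is at position 9.
Correct: flip bit 9 of r = 011110110011011 to get c = 011110111011011.


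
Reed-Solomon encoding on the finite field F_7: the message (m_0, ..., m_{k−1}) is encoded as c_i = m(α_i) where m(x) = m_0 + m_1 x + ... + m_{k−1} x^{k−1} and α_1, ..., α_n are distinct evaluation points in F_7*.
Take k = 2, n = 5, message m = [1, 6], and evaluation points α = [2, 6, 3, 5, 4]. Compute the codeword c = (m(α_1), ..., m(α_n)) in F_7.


c = [6, 2, 5, 3, 4]

Message polynomial: m(x) = 1 + 6·x (mod 7).
For each evaluation point α_i, compute m(α_i) mod 7:
  α_1 = 2: Horner steps 6 → 6, so m(2) = 6.
  α_2 = 6: Horner steps 6 → 2, so m(6) = 2.
  α_3 = 3: Horner steps 6 → 5, so m(3) = 5.
  α_4 = 5: Horner steps 6 → 3, so m(5) = 3.
  α_5 = 4: Horner steps 6 → 4, so m(4) = 4.
Codeword c = [6, 2, 5, 3, 4] ∈ F_7^5.


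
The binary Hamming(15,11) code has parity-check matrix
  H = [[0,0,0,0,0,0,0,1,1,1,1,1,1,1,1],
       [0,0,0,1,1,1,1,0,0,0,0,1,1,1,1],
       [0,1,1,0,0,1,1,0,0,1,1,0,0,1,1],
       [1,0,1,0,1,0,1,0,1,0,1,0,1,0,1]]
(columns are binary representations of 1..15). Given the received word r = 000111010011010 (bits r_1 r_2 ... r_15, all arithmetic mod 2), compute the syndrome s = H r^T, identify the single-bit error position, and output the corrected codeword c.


s = (0, 1, 1, 0)^T, error position = 6, corrected codeword c = 000110010011010

Compute s = H r^T mod 2 one row at a time:
  s_1 = 1 + 0 + 0 + 1 + 1 + 0 + 1 + 0 = 4 ≡ 0 (mod 2).
  s_2 = 1 + 1 + 1 + 0 + 1 + 0 + 1 + 0 = 5 ≡ 1 (mod 2).
  s_3 = 0 + 0 + 1 + 0 + 0 + 1 + 1 + 0 = 3 ≡ 1 (mod 2).
  s_4 = 0 + 0 + 1 + 0 + 0 + 1 + 0 + 0 = 2 ≡ 0 (mod 2).
s = (0, 1, 1, 0)^T — this equals column 6 of H (binary 0110), so error is at position 6.
Correct: flip bit 6 of r = 000111010011010 to get c = 000110010011010.


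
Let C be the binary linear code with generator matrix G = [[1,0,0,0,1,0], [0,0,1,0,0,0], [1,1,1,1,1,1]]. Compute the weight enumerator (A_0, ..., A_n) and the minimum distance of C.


Weight distribution: A_0 = 1, A_1 = 1, A_2 = 1, A_3 = 2, A_4 = 1, A_5 = 1, A_6 = 1. Minimum distance d = 1.

Enumerate all 2^3 = 8 messages m ∈ F_2^3.
For each, compute codeword c = mG in F_2^6, then tally its weight.
  m = 000 → c = 000000, weight = 0.
  m = 100 → c = 100010, weight = 2.
  m = 010 → c = 001000, weight = 1.
  m = 110 → c = 101010, weight = 3.
  m = 001 → c = 111111, weight = 6.
  m = 101 → c = 011101, weight = 4.
  m = 011 → c = 110111, weight = 5.
  m = 111 → c = 010101, weight = 3.
Tally weights:
  weight 0: 1 codewords.
  weight 1: 1 codewords.
  weight 2: 1 codewords.
  weight 3: 2 codewords.
  weight 4: 1 codewords.
  weight 5: 1 codewords.
  weight 6: 1 codewords.
Minimum distance d = smallest w > 0 with A_w > 0 = 1.
Sanity: Σ A_w = 8 = 2^3 = 8 ✓.


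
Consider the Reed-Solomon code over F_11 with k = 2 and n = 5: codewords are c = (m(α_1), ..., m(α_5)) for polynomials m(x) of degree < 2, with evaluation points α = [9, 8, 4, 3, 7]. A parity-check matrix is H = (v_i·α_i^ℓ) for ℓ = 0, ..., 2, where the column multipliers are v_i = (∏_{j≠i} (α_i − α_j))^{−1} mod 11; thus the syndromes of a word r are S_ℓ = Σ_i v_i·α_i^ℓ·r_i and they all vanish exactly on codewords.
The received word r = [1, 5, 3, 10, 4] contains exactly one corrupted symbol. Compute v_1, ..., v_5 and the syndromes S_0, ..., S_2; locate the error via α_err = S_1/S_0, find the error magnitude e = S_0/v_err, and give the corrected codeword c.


S = (4, 10, 3), error at position 2, error magnitude e = 8, c = [1, 8, 3, 10, 4].

Step 1: column multipliers v_i = (∏_{j≠i}(α_i − α_j))^{−1} mod 11.
  i = 1 (α = 9): (9−8)(9−4)(9−3)(9−7) = 1·5·6·2 = 60 ≡ 5, so v_1 = 5^{−1} = 9 (mod 11).
  i = 2 (α = 8): (8−9)(8−4)(8−3)(8−7) = (−1)·4·5·1 = −20 ≡ 2, so v_2 = 2^{−1} = 6 (mod 11).
  i = 3 (α = 4): (4−9)(4−8)(4−3)(4−7) = (−5)·(−4)·1·(−3) = −60 ≡ 6, so v_3 = 6^{−1} = 2 (mod 11).
  i = 4 (α = 3): (3−9)(3−8)(3−4)(3−7) = (−6)·(−5)·(−1)·(−4) = 120 ≡ 10, so v_4 = 10^{−1} = 10 (mod 11).
  i = 5 (α = 7): (7−9)(7−8)(7−4)(7−3) = (−2)·(−1)·3·4 = 24 ≡ 2, so v_5 = 2^{−1} = 6 (mod 11).
  v = [9, 6, 2, 10, 6].
Step 2: syndromes of r = [1, 5, 3, 10, 4] (all sums mod 11).
  S_0 = Σ v_i r_i = 9·1 + 6·5 + 2·3 + 10·10 + 6·4 = 169 ≡ 4.
  S_1 = Σ v_i α_i r_i = 9·9·1 + 6·8·5 + 2·4·3 + 10·3·10 + 6·7·4 = 813 ≡ 10.
  α_i^2 mod 11 = [4, 9, 5, 9, 5].
  S_2 = Σ v_i α_i^2 r_i = 9·4·1 + 6·9·5 + 2·5·3 + 10·9·10 + 6·5·4 = 1356 ≡ 3.
  S = (4, 10, 3) ≠ 0, so r is not a codeword (an error is present).
Step 3: locate the error. For a single error e at position i, S_ℓ = v_i·e·α_i^ℓ, so α_err = S_1/S_0.
  S_0^{−1} = 4^{−1} = 3 (mod 11), so α_err = 10·3 = 30 ≡ 8 = α_2. Error position i = 2.
  Consistency check: S_2/S_1 = 3·10 = 30 ≡ 8 = α_err ✓ (single-error assumption holds).
Step 4: error magnitude e = S_0/v_2 = S_0·∏_{j≠2}(α_2 − α_j) = 4·2 = 8 ≡ 8 (mod 11).
Step 5: correct position 2: c_2 = r_2 − e = 5 − 8 ≡ 8 (mod 11). Hence c = [1, 8, 3, 10, 4].
  Check: interpolating c through the α_i gives m(x) = 9 + 4·x (degree < 2) with m(α_i) = c_i for every i, so c is indeed a codeword.


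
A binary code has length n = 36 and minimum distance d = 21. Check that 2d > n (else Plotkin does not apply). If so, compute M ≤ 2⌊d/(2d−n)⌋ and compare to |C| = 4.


Plotkin bound M ≤ 6; given |C| = 4 ≤ bound (satisfied).

Check applicability: 2d = 42, n = 36.
2d − n = 6 > 0, so Plotkin applies.
Compute d/(2d−n) = 21/6 ≈ 3.5000.
⌊d/(2d−n)⌋ = 3.
Plotkin bound: M ≤ 2·3 = 6.
Given |C| = 4, check: satisfied.
This |C| is below the Plotkin bound.


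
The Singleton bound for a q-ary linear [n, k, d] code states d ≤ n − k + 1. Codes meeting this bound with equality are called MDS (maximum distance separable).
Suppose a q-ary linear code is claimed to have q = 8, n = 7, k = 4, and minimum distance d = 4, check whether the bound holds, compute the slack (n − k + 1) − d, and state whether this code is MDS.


Singleton RHS = n − k + 1 = 4, slack = 0, bound satisfied, MDS.

Singleton bound: d ≤ n − k + 1.
Here n = 7, k = 4, so n − k + 1 = 4.
Given d = 4, check d ≤ 4: YES.
Slack = (n − k + 1) − d = 0.
The code is MDS (slack = 0).
Description: the claimed parameters are [7, 4, 4]_8; such a code would be MDS (meets Singleton bound).


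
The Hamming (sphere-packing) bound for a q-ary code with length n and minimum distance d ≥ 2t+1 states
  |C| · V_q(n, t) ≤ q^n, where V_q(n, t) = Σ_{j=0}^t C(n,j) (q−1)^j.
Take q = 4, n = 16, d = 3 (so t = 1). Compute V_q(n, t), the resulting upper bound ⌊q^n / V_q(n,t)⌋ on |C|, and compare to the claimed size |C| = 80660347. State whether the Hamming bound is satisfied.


V_q(n, t) = 49, q^n = 4294967296, Hamming bound = 87652393, |C| = 80660347 ≤ bound (satisfied).

Step 1: Compute V_q(n, t) = Σ_{j=0}^1 C(n, j) (q−1)^j.
  j = 0: C(16,0)·(3)^0 = 1·1 = 1.
  j = 1: C(16,1)·(3)^1 = 16·3 = 48.
  V_q(n, t) = 1 + 48 = 49.
Step 2: q^n = 4^16 = 4294967296.
Step 3: Hamming bound ⌊q^n / V_q(n,t)⌋ = ⌊4294967296/49⌋ = 87652393.
Step 4: Compare |C| = 80660347 to 87652393: satisfied.
The claimed |C| lies below the Hamming bound.


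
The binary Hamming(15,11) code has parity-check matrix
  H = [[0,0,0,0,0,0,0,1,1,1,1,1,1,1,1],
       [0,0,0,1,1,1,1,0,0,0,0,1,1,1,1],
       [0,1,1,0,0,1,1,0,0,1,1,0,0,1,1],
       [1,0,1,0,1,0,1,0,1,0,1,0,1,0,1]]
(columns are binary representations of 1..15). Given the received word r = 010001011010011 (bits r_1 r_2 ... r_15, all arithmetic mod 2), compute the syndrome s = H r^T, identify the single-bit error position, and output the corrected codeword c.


s = (1, 1, 1, 1)^T, error position = 15, corrected codeword c = 010001011010010

Compute s = H r^T mod 2 one row at a time:
  s_1 = 1 + 1 + 0 + 1 + 0 + 0 + 1 + 1 = 5 ≡ 1 (mod 2).
  s_2 = 0 + 0 + 1 + 0 + 0 + 0 + 1 + 1 = 3 ≡ 1 (mod 2).
  s_3 = 1 + 0 + 1 + 0 + 0 + 1 + 1 + 1 = 5 ≡ 1 (mod 2).
  s_4 = 0 + 0 + 0 + 0 + 1 + 1 + 0 + 1 = 3 ≡ 1 (mod 2).
s = (1, 1, 1, 1)^T — this equals column 15 of H (binary 1111), so error is at position 15.
Correct: flip bit 15 of r = 010001011010011 to get c = 010001011010010.


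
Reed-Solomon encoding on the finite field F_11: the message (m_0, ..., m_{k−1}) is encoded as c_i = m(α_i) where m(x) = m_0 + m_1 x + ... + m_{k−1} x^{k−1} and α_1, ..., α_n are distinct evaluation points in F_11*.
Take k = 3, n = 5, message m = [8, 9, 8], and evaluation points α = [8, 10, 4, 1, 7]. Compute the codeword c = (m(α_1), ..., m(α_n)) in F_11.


c = [9, 7, 7, 3, 1]

Message polynomial: m(x) = 8 + 9·x + 8·x^2 (mod 11).
For each evaluation point α_i, compute m(α_i) mod 11:
  α_1 = 8: Horner steps 8 → 7 → 9, so m(8) = 9.
  α_2 = 10: Horner steps 8 → 1 → 7, so m(10) = 7.
  α_3 = 4: Horner steps 8 → 8 → 7, so m(4) = 7.
  α_4 = 1: Horner steps 8 → 6 → 3, so m(1) = 3.
  α_5 = 7: Horner steps 8 → 10 → 1, so m(7) = 1.
Codeword c = [9, 7, 7, 3, 1] ∈ F_11^5.


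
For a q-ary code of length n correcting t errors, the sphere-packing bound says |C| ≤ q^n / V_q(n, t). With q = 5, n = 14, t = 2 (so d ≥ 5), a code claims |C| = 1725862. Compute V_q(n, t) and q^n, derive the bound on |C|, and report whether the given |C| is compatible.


V_q(n, t) = 1513, q^n = 6103515625, Hamming bound = 4034048, |C| = 1725862 ≤ bound (satisfied).

Step 1: Compute V_q(n, t) = Σ_{j=0}^2 C(n, j) (q−1)^j.
  j = 0: C(14,0)·(4)^0 = 1·1 = 1.
  j = 1: C(14,1)·(4)^1 = 14·4 = 56.
  j = 2: C(14,2)·(4)^2 = 91·16 = 1456.
  V_q(n, t) = 1 + 56 + 1456 = 1513.
Step 2: q^n = 5^14 = 6103515625.
Step 3: Hamming bound ⌊q^n / V_q(n,t)⌋ = ⌊6103515625/1513⌋ = 4034048.
Step 4: Compare |C| = 1725862 to 4034048: satisfied.
The claimed |C| lies below the Hamming bound.


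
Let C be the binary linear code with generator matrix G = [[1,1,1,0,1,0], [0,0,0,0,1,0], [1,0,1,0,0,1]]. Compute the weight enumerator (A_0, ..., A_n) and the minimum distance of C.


Weight distribution: A_0 = 1, A_1 = 1, A_2 = 1, A_3 = 3, A_4 = 2. Minimum distance d = 1.

Enumerate all 2^3 = 8 messages m ∈ F_2^3.
For each, compute codeword c = mG in F_2^6, then tally its weight.
  m = 000 → c = 000000, weight = 0.
  m = 100 → c = 111010, weight = 4.
  m = 010 → c = 000010, weight = 1.
  m = 110 → c = 111000, weight = 3.
  m = 001 → c = 101001, weight = 3.
  m = 101 → c = 010011, weight = 3.
  m = 011 → c = 101011, weight = 4.
  m = 111 → c = 010001, weight = 2.
Tally weights:
  weight 0: 1 codewords.
  weight 1: 1 codewords.
  weight 2: 1 codewords.
  weight 3: 3 codewords.
  weight 4: 2 codewords.
Minimum distance d = smallest w > 0 with A_w > 0 = 1.
Sanity: Σ A_w = 8 = 2^3 = 8 ✓.


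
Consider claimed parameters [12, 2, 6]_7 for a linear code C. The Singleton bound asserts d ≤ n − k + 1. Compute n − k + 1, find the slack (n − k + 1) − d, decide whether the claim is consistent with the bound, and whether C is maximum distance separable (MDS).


Singleton RHS = n − k + 1 = 11, slack = 5, bound satisfied, not MDS.

Singleton bound: d ≤ n − k + 1.
Here n = 12, k = 2, so n − k + 1 = 11.
Given d = 6, check d ≤ 11: YES.
Slack = (n − k + 1) − d = 5.
The code is NOT MDS (slack = 5 > 0).
Description: the claimed parameters are [12, 2, 6]_7; such a code would be non-MDS.


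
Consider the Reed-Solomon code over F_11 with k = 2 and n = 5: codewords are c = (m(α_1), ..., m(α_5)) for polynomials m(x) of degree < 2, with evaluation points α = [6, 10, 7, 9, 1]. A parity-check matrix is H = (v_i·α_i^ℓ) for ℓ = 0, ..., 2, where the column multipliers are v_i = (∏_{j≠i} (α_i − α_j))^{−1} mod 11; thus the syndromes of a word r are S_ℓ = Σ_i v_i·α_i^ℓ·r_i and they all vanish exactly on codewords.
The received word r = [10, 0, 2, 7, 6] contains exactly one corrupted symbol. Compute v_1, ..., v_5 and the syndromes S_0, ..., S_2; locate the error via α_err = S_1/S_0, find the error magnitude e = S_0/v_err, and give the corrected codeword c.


S = (3, 5, 1), error at position 4, error magnitude e = 10, c = [10, 0, 2, 8, 6].

Step 1: column multipliers v_i = (∏_{j≠i}(α_i − α_j))^{−1} mod 11.
  i = 1 (α = 6): (6−10)(6−7)(6−9)(6−1) = (−4)·(−1)·(−3)·5 = −60 ≡ 6, so v_1 = 6^{−1} = 2 (mod 11).
  i = 2 (α = 10): (10−6)(10−7)(10−9)(10−1) = 4·3·1·9 = 108 ≡ 9, so v_2 = 9^{−1} = 5 (mod 11).
  i = 3 (α = 7): (7−6)(7−10)(7−9)(7−1) = 1·(−3)·(−2)·6 = 36 ≡ 3, so v_3 = 3^{−1} = 4 (mod 11).
  i = 4 (α = 9): (9−6)(9−10)(9−7)(9−1) = 3·(−1)·2·8 = −48 ≡ 7, so v_4 = 7^{−1} = 8 (mod 11).
  i = 5 (α = 1): (1−6)(1−10)(1−7)(1−9) = (−5)·(−9)·(−6)·(−8) = 2160 ≡ 4, so v_5 = 4^{−1} = 3 (mod 11).
  v = [2, 5, 4, 8, 3].
Step 2: syndromes of r = [10, 0, 2, 7, 6] (all sums mod 11).
  S_0 = Σ v_i r_i = 2·10 + 5·0 + 4·2 + 8·7 + 3·6 = 102 ≡ 3.
  S_1 = Σ v_i α_i r_i = 2·6·10 + 5·10·0 + 4·7·2 + 8·9·7 + 3·1·6 = 698 ≡ 5.
  α_i^2 mod 11 = [3, 1, 5, 4, 1].
  S_2 = Σ v_i α_i^2 r_i = 2·3·10 + 5·1·0 + 4·5·2 + 8·4·7 + 3·1·6 = 342 ≡ 1.
  S = (3, 5, 1) ≠ 0, so r is not a codeword (an error is present).
Step 3: locate the error. For a single error e at position i, S_ℓ = v_i·e·α_i^ℓ, so α_err = S_1/S_0.
  S_0^{−1} = 3^{−1} = 4 (mod 11), so α_err = 5·4 = 20 ≡ 9 = α_4. Error position i = 4.
  Consistency check: S_2/S_1 = 1·9 = 9 ≡ 9 = α_err ✓ (single-error assumption holds).
Step 4: error magnitude e = S_0/v_4 = S_0·∏_{j≠4}(α_4 − α_j) = 3·7 = 21 ≡ 10 (mod 11).
Step 5: correct position 4: c_4 = r_4 − e = 7 − 10 ≡ 8 (mod 11). Hence c = [10, 0, 2, 8, 6].
  Check: interpolating c through the α_i gives m(x) = 3 + 3·x (degree < 2) with m(α_i) = c_i for every i, so c is indeed a codeword.


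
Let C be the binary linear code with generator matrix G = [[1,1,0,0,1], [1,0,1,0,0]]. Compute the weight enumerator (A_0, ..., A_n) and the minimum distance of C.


Weight distribution: A_0 = 1, A_2 = 1, A_3 = 2. Minimum distance d = 2.

Enumerate all 2^2 = 4 messages m ∈ F_2^2.
For each, compute codeword c = mG in F_2^5, then tally its weight.
  m = 00 → c = 00000, weight = 0.
  m = 10 → c = 11001, weight = 3.
  m = 01 → c = 10100, weight = 2.
  m = 11 → c = 01101, weight = 3.
Tally weights:
  weight 0: 1 codewords.
  weight 2: 1 codewords.
  weight 3: 2 codewords.
Minimum distance d = smallest w > 0 with A_w > 0 = 2.
Sanity: Σ A_w = 4 = 2^2 = 4 ✓.


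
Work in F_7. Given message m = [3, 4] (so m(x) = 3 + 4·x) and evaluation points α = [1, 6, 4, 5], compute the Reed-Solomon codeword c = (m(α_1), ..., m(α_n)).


c = [0, 6, 5, 2]

Message polynomial: m(x) = 3 + 4·x (mod 7).
For each evaluation point α_i, compute m(α_i) mod 7:
  α_1 = 1: Horner steps 4 → 0, so m(1) = 0.
  α_2 = 6: Horner steps 4 → 6, so m(6) = 6.
  α_3 = 4: Horner steps 4 → 5, so m(4) = 5.
  α_4 = 5: Horner steps 4 → 2, so m(5) = 2.
Codeword c = [0, 6, 5, 2] ∈ F_7^4.


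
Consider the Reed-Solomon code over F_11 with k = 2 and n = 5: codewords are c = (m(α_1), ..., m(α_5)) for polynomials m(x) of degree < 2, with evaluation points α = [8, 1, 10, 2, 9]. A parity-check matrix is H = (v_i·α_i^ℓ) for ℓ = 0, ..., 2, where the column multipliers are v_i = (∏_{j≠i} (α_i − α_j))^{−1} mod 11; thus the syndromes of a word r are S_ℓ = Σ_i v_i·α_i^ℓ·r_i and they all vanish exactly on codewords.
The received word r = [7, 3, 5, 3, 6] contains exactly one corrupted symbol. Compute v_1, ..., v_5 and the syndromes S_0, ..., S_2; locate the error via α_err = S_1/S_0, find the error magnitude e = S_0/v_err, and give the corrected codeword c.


S = (9, 7, 3), error at position 4, error magnitude e = 1, c = [7, 3, 5, 2, 6].

Step 1: column multipliers v_i = (∏_{j≠i}(α_i − α_j))^{−1} mod 11.
  i = 1 (α = 8): (8−1)(8−10)(8−2)(8−9) = 7·(−2)·6·(−1) = 84 ≡ 7, so v_1 = 7^{−1} = 8 (mod 11).
  i = 2 (α = 1): (1−8)(1−10)(1−2)(1−9) = (−7)·(−9)·(−1)·(−8) = 504 ≡ 9, so v_2 = 9^{−1} = 5 (mod 11).
  i = 3 (α = 10): (10−8)(10−1)(10−2)(10−9) = 2·9·8·1 = 144 ≡ 1, so v_3 = 1^{−1} = 1 (mod 11).
  i = 4 (α = 2): (2−8)(2−1)(2−10)(2−9) = (−6)·1·(−8)·(−7) = −336 ≡ 5, so v_4 = 5^{−1} = 9 (mod 11).
  i = 5 (α = 9): (9−8)(9−1)(9−10)(9−2) = 1·8·(−1)·7 = −56 ≡ 10, so v_5 = 10^{−1} = 10 (mod 11).
  v = [8, 5, 1, 9, 10].
Step 2: syndromes of r = [7, 3, 5, 3, 6] (all sums mod 11).
  S_0 = Σ v_i r_i = 8·7 + 5·3 + 1·5 + 9·3 + 10·6 = 163 ≡ 9.
  S_1 = Σ v_i α_i r_i = 8·8·7 + 5·1·3 + 1·10·5 + 9·2·3 + 10·9·6 = 1107 ≡ 7.
  α_i^2 mod 11 = [9, 1, 1, 4, 4].
  S_2 = Σ v_i α_i^2 r_i = 8·9·7 + 5·1·3 + 1·1·5 + 9·4·3 + 10·4·6 = 872 ≡ 3.
  S = (9, 7, 3) ≠ 0, so r is not a codeword (an error is present).
Step 3: locate the error. For a single error e at position i, S_ℓ = v_i·e·α_i^ℓ, so α_err = S_1/S_0.
  S_0^{−1} = 9^{−1} = 5 (mod 11), so α_err = 7·5 = 35 ≡ 2 = α_4. Error position i = 4.
  Consistency check: S_2/S_1 = 3·8 = 24 ≡ 2 = α_err ✓ (single-error assumption holds).
Step 4: error magnitude e = S_0/v_4 = S_0·∏_{j≠4}(α_4 − α_j) = 9·5 = 45 ≡ 1 (mod 11).
Step 5: correct position 4: c_4 = r_4 − e = 3 − 1 ≡ 2 (mod 11). Hence c = [7, 3, 5, 2, 6].
  Check: interpolating c through the α_i gives m(x) = 4 + 10·x (degree < 2) with m(α_i) = c_i for every i, so c is indeed a codeword.


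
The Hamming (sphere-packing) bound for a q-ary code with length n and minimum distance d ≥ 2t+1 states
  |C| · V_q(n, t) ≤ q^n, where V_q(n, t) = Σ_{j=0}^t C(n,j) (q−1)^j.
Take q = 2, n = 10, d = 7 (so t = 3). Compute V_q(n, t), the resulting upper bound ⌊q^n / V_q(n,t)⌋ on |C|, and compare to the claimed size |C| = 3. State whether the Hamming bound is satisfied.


V_q(n, t) = 176, q^n = 1024, Hamming bound = 5, |C| = 3 ≤ bound (satisfied).

Step 1: Compute V_q(n, t) = Σ_{j=0}^3 C(n, j) (q−1)^j.
  j = 0: C(10,0)·(1)^0 = 1·1 = 1.
  j = 1: C(10,1)·(1)^1 = 10·1 = 10.
  j = 2: C(10,2)·(1)^2 = 45·1 = 45.
  j = 3: C(10,3)·(1)^3 = 120·1 = 120.
  V_q(n, t) = 1 + 10 + 45 + 120 = 176.
Step 2: q^n = 2^10 = 1024.
Step 3: Hamming bound ⌊q^n / V_q(n,t)⌋ = ⌊1024/176⌋ = 5.
Step 4: Compare |C| = 3 to 5: satisfied.
The claimed |C| lies below the Hamming bound.


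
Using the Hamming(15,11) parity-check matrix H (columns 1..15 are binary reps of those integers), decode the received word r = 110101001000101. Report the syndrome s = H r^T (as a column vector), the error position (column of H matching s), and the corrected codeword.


s = (1, 0, 1, 0)^T, error position = 10, corrected codeword c = 110101001100101

Compute s = H r^T mod 2 one row at a time:
  s_1 = 0 + 1 + 0 + 0 + 0 + 1 + 0 + 1 = 3 ≡ 1 (mod 2).
  s_2 = 1 + 0 + 1 + 0 + 0 + 1 + 0 + 1 = 4 ≡ 0 (mod 2).
  s_3 = 1 + 0 + 1 + 0 + 0 + 0 + 0 + 1 = 3 ≡ 1 (mod 2).
  s_4 = 1 + 0 + 0 + 0 + 1 + 0 + 1 + 1 = 4 ≡ 0 (mod 2).
s = (1, 0, 1, 0)^T — this equals column 10 of H (binary 1010), so error is at position 10.
Correct: flip bit 10 of r = 110101001000101 to get c = 110101001100101.


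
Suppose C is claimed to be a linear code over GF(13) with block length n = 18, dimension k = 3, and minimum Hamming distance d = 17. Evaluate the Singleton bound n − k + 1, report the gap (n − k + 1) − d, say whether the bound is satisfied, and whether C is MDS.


Singleton RHS = n − k + 1 = 16, slack = -1, bound violated (no such code; not MDS).

Singleton bound: d ≤ n − k + 1.
Here n = 18, k = 3, so n − k + 1 = 16.
Given d = 17, check d ≤ 16: NO.
Slack = (n − k + 1) − d = -1.
The slack is negative: d = 17 exceeds n − k + 1 = 16 by 1, so the Singleton bound is violated and no linear [18, 3, 17]_13 code can exist. In particular it is not MDS (MDS requires d = n − k + 1 exactly).
Description: the claimed parameters are [18, 3, 17]_13; such a code would be impossible (violates the Singleton bound).


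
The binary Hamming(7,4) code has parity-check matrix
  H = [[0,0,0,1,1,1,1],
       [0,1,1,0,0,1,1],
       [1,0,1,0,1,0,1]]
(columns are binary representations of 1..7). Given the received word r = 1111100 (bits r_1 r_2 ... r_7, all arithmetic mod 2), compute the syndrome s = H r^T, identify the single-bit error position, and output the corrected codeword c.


s = (0, 0, 1)^T, error position = 1, corrected codeword c = 0111100

Compute s = H r^T mod 2 one row at a time:
  s_1 = 1 + 1 + 0 + 0 = 2 ≡ 0 (mod 2).
  s_2 = 1 + 1 + 0 + 0 = 2 ≡ 0 (mod 2).
  s_3 = 1 + 1 + 1 + 0 = 3 ≡ 1 (mod 2).
s = (0, 0, 1)^T — this equals column 1 of H (binary 001), so error is at position 1.
Correct: flip bit 1 of r = 1111100 to get c = 0111100.


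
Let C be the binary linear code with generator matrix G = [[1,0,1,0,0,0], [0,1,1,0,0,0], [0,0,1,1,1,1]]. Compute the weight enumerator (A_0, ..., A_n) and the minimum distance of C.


Weight distribution: A_0 = 1, A_2 = 3, A_4 = 3, A_6 = 1. Minimum distance d = 2.

Enumerate all 2^3 = 8 messages m ∈ F_2^3.
For each, compute codeword c = mG in F_2^6, then tally its weight.
  m = 000 → c = 000000, weight = 0.
  m = 100 → c = 101000, weight = 2.
  m = 010 → c = 011000, weight = 2.
  m = 110 → c = 110000, weight = 2.
  m = 001 → c = 001111, weight = 4.
  m = 101 → c = 100111, weight = 4.
  m = 011 → c = 010111, weight = 4.
  m = 111 → c = 111111, weight = 6.
Tally weights:
  weight 0: 1 codewords.
  weight 2: 3 codewords.
  weight 4: 3 codewords.
  weight 6: 1 codewords.
Minimum distance d = smallest w > 0 with A_w > 0 = 2.
Sanity: Σ A_w = 8 = 2^3 = 8 ✓.


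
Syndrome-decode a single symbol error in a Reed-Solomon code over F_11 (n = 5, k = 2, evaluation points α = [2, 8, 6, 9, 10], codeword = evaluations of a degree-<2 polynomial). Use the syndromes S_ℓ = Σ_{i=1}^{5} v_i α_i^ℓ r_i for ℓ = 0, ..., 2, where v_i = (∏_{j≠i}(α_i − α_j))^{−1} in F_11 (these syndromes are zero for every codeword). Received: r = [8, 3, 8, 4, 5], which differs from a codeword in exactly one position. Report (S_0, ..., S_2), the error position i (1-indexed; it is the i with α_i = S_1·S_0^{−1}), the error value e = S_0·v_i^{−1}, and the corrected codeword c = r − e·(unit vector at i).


S = (6, 3, 7), error at position 3, error magnitude e = 7, c = [8, 3, 1, 4, 5].

Step 1: column multipliers v_i = (∏_{j≠i}(α_i − α_j))^{−1} mod 11.
  i = 1 (α = 2): (2−8)(2−6)(2−9)(2−10) = (−6)·(−4)·(−7)·(−8) = 1344 ≡ 2, so v_1 = 2^{−1} = 6 (mod 11).
  i = 2 (α = 8): (8−2)(8−6)(8−9)(8−10) = 6·2·(−1)·(−2) = 24 ≡ 2, so v_2 = 2^{−1} = 6 (mod 11).
  i = 3 (α = 6): (6−2)(6−8)(6−9)(6−10) = 4·(−2)·(−3)·(−4) = −96 ≡ 3, so v_3 = 3^{−1} = 4 (mod 11).
  i = 4 (α = 9): (9−2)(9−8)(9−6)(9−10) = 7·1·3·(−1) = −21 ≡ 1, so v_4 = 1^{−1} = 1 (mod 11).
  i = 5 (α = 10): (10−2)(10−8)(10−6)(10−9) = 8·2·4·1 = 64 ≡ 9, so v_5 = 9^{−1} = 5 (mod 11).
  v = [6, 6, 4, 1, 5].
Step 2: syndromes of r = [8, 3, 8, 4, 5] (all sums mod 11).
  S_0 = Σ v_i r_i = 6·8 + 6·3 + 4·8 + 1·4 + 5·5 = 127 ≡ 6.
  S_1 = Σ v_i α_i r_i = 6·2·8 + 6·8·3 + 4·6·8 + 1·9·4 + 5·10·5 = 718 ≡ 3.
  α_i^2 mod 11 = [4, 9, 3, 4, 1].
  S_2 = Σ v_i α_i^2 r_i = 6·4·8 + 6·9·3 + 4·3·8 + 1·4·4 + 5·1·5 = 491 ≡ 7.
  S = (6, 3, 7) ≠ 0, so r is not a codeword (an error is present).
Step 3: locate the error. For a single error e at position i, S_ℓ = v_i·e·α_i^ℓ, so α_err = S_1/S_0.
  S_0^{−1} = 6^{−1} = 2 (mod 11), so α_err = 3·2 = 6 ≡ 6 = α_3. Error position i = 3.
  Consistency check: S_2/S_1 = 7·4 = 28 ≡ 6 = α_err ✓ (single-error assumption holds).
Step 4: error magnitude e = S_0/v_3 = S_0·∏_{j≠3}(α_3 − α_j) = 6·3 = 18 ≡ 7 (mod 11).
Step 5: correct position 3: c_3 = r_3 − e = 8 − 7 ≡ 1 (mod 11). Hence c = [8, 3, 1, 4, 5].
  Check: interpolating c through the α_i gives m(x) = 6 + 1·x (degree < 2) with m(α_i) = c_i for every i, so c is indeed a codeword.


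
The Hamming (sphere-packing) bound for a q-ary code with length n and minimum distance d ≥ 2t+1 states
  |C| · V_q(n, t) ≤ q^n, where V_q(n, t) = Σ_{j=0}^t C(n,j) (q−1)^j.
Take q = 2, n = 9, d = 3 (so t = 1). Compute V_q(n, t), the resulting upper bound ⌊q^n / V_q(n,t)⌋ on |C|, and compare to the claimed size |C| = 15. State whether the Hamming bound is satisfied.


V_q(n, t) = 10, q^n = 512, Hamming bound = 51, |C| = 15 ≤ bound (satisfied).

Step 1: Compute V_q(n, t) = Σ_{j=0}^1 C(n, j) (q−1)^j.
  j = 0: C(9,0)·(1)^0 = 1·1 = 1.
  j = 1: C(9,1)·(1)^1 = 9·1 = 9.
  V_q(n, t) = 1 + 9 = 10.
Step 2: q^n = 2^9 = 512.
Step 3: Hamming bound ⌊q^n / V_q(n,t)⌋ = ⌊512/10⌋ = 51.
Step 4: Compare |C| = 15 to 51: satisfied.
The claimed |C| lies below the Hamming bound.


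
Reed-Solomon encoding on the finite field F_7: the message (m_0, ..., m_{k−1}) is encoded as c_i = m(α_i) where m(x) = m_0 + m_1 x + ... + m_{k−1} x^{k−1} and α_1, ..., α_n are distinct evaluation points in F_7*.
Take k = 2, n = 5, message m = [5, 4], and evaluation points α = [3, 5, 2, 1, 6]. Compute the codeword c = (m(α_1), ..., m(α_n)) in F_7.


c = [3, 4, 6, 2, 1]

Message polynomial: m(x) = 5 + 4·x (mod 7).
For each evaluation point α_i, compute m(α_i) mod 7:
  α_1 = 3: Horner steps 4 → 3, so m(3) = 3.
  α_2 = 5: Horner steps 4 → 4, so m(5) = 4.
  α_3 = 2: Horner steps 4 → 6, so m(2) = 6.
  α_4 = 1: Horner steps 4 → 2, so m(1) = 2.
  α_5 = 6: Horner steps 4 → 1, so m(6) = 1.
Codeword c = [3, 4, 6, 2, 1] ∈ F_7^5.


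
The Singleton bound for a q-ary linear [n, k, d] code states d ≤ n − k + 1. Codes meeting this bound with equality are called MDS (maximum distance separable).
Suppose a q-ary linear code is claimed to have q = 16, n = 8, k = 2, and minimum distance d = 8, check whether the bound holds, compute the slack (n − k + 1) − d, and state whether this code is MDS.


Singleton RHS = n − k + 1 = 7, slack = -1, bound violated (no such code; not MDS).

Singleton bound: d ≤ n − k + 1.
Here n = 8, k = 2, so n − k + 1 = 7.
Given d = 8, check d ≤ 7: NO.
Slack = (n − k + 1) − d = -1.
The slack is negative: d = 8 exceeds n − k + 1 = 7 by 1, so the Singleton bound is violated and no linear [8, 2, 8]_16 code can exist. In particular it is not MDS (MDS requires d = n − k + 1 exactly).
Description: the claimed parameters are [8, 2, 8]_16; such a code would be impossible (violates the Singleton bound).


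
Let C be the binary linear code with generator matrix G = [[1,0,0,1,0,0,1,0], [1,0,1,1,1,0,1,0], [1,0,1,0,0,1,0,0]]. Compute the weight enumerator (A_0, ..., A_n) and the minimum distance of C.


Weight distribution: A_0 = 1, A_2 = 1, A_3 = 3, A_4 = 2, A_5 = 1. Minimum distance d = 2.

Enumerate all 2^3 = 8 messages m ∈ F_2^3.
For each, compute codeword c = mG in F_2^8, then tally its weight.
  m = 000 → c = 00000000, weight = 0.
  m = 100 → c = 10010010, weight = 3.
  m = 010 → c = 10111010, weight = 5.
  m = 110 → c = 00101000, weight = 2.
  m = 001 → c = 10100100, weight = 3.
  m = 101 → c = 00110110, weight = 4.
  m = 011 → c = 00011110, weight = 4.
  m = 111 → c = 10001100, weight = 3.
Tally weights:
  weight 0: 1 codewords.
  weight 2: 1 codewords.
  weight 3: 3 codewords.
  weight 4: 2 codewords.
  weight 5: 1 codewords.
Minimum distance d = smallest w > 0 with A_w > 0 = 2.
Sanity: Σ A_w = 8 = 2^3 = 8 ✓.


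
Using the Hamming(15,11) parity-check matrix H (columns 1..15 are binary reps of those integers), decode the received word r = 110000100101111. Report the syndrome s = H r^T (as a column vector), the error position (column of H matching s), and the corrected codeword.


s = (1, 1, 1, 0)^T, error position = 14, corrected codeword c = 110000100101101

Compute s = H r^T mod 2 one row at a time:
  s_1 = 0 + 0 + 1 + 0 + 1 + 1 + 1 + 1 = 5 ≡ 1 (mod 2).
  s_2 = 0 + 0 + 0 + 1 + 1 + 1 + 1 + 1 = 5 ≡ 1 (mod 2).
  s_3 = 1 + 0 + 0 + 1 + 1 + 0 + 1 + 1 = 5 ≡ 1 (mod 2).
  s_4 = 1 + 0 + 0 + 1 + 0 + 0 + 1 + 1 = 4 ≡ 0 (mod 2).
s = (1, 1, 1, 0)^T — this equals column 14 of H (binary 1110), so error is at position 14.
Correct: flip bit 14 of r = 110000100101111 to get c = 110000100101101.


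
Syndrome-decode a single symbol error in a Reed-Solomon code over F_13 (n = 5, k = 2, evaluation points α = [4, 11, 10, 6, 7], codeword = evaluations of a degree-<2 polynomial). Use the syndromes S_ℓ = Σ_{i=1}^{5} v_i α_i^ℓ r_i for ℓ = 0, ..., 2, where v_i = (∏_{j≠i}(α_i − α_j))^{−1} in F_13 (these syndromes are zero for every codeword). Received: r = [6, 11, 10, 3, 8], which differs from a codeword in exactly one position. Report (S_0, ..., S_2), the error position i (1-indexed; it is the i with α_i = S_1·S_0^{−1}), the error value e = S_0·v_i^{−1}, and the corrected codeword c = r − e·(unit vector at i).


S = (10, 6, 1), error at position 2, error magnitude e = 9, c = [6, 2, 10, 3, 8].

Step 1: column multipliers v_i = (∏_{j≠i}(α_i − α_j))^{−1} mod 13.
  i = 1 (α = 4): (4−11)(4−10)(4−6)(4−7) = (−7)·(−6)·(−2)·(−3) = 252 ≡ 5, so v_1 = 5^{−1} = 8 (mod 13).
  i = 2 (α = 11): (11−4)(11−10)(11−6)(11−7) = 7·1·5·4 = 140 ≡ 10, so v_2 = 10^{−1} = 4 (mod 13).
  i = 3 (α = 10): (10−4)(10−11)(10−6)(10−7) = 6·(−1)·4·3 = −72 ≡ 6, so v_3 = 6^{−1} = 11 (mod 13).
  i = 4 (α = 6): (6−4)(6−11)(6−10)(6−7) = 2·(−5)·(−4)·(−1) = −40 ≡ 12, so v_4 = 12^{−1} = 12 (mod 13).
  i = 5 (α = 7): (7−4)(7−11)(7−10)(7−6) = 3·(−4)·(−3)·1 = 36 ≡ 10, so v_5 = 10^{−1} = 4 (mod 13).
  v = [8, 4, 11, 12, 4].
Step 2: syndromes of r = [6, 11, 10, 3, 8] (all sums mod 13).
  S_0 = Σ v_i r_i = 8·6 + 4·11 + 11·10 + 12·3 + 4·8 = 270 ≡ 10.
  S_1 = Σ v_i α_i r_i = 8·4·6 + 4·11·11 + 11·10·10 + 12·6·3 + 4·7·8 = 2216 ≡ 6.
  α_i^2 mod 13 = [3, 4, 9, 10, 10].
  S_2 = Σ v_i α_i^2 r_i = 8·3·6 + 4·4·11 + 11·9·10 + 12·10·3 + 4·10·8 = 1990 ≡ 1.
  S = (10, 6, 1) ≠ 0, so r is not a codeword (an error is present).
Step 3: locate the error. For a single error e at position i, S_ℓ = v_i·e·α_i^ℓ, so α_err = S_1/S_0.
  S_0^{−1} = 10^{−1} = 4 (mod 13), so α_err = 6·4 = 24 ≡ 11 = α_2. Error position i = 2.
  Consistency check: S_2/S_1 = 1·11 = 11 ≡ 11 = α_err ✓ (single-error assumption holds).
Step 4: error magnitude e = S_0/v_2 = S_0·∏_{j≠2}(α_2 − α_j) = 10·10 = 100 ≡ 9 (mod 13).
Step 5: correct position 2: c_2 = r_2 − e = 11 − 9 ≡ 2 (mod 13). Hence c = [6, 2, 10, 3, 8].
  Check: interpolating c through the α_i gives m(x) = 12 + 5·x (degree < 2) with m(α_i) = c_i for every i, so c is indeed a codeword.


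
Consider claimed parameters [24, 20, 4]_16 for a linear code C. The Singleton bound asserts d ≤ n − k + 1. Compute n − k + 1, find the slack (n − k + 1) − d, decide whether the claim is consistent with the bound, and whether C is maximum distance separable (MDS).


Singleton RHS = n − k + 1 = 5, slack = 1, bound satisfied, not MDS.

Singleton bound: d ≤ n − k + 1.
Here n = 24, k = 20, so n − k + 1 = 5.
Given d = 4, check d ≤ 5: YES.
Slack = (n − k + 1) − d = 1.
The code is NOT MDS (slack = 1 > 0).
Description: the claimed parameters are [24, 20, 4]_16; such a code would be non-MDS.


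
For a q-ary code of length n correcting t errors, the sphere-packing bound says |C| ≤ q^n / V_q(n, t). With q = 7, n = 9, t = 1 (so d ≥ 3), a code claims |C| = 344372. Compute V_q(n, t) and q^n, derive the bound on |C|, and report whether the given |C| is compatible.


V_q(n, t) = 55, q^n = 40353607, Hamming bound = 733701, |C| = 344372 ≤ bound (satisfied).

Step 1: Compute V_q(n, t) = Σ_{j=0}^1 C(n, j) (q−1)^j.
  j = 0: C(9,0)·(6)^0 = 1·1 = 1.
  j = 1: C(9,1)·(6)^1 = 9·6 = 54.
  V_q(n, t) = 1 + 54 = 55.
Step 2: q^n = 7^9 = 40353607.
Step 3: Hamming bound ⌊q^n / V_q(n,t)⌋ = ⌊40353607/55⌋ = 733701.
Step 4: Compare |C| = 344372 to 733701: satisfied.
The claimed |C| lies below the Hamming bound.


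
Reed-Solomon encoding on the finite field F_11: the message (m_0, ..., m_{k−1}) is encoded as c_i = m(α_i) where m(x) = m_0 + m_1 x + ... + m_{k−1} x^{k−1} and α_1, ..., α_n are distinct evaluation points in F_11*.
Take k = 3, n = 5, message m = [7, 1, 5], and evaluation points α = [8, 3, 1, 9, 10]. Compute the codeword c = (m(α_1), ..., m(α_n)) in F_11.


c = [5, 0, 2, 3, 0]

Message polynomial: m(x) = 7 + 1·x + 5·x^2 (mod 11).
For each evaluation point α_i, compute m(α_i) mod 11:
  α_1 = 8: Horner steps 5 → 8 → 5, so m(8) = 5.
  α_2 = 3: Horner steps 5 → 5 → 0, so m(3) = 0.
  α_3 = 1: Horner steps 5 → 6 → 2, so m(1) = 2.
  α_4 = 9: Horner steps 5 → 2 → 3, so m(9) = 3.
  α_5 = 10: Horner steps 5 → 7 → 0, so m(10) = 0.
Codeword c = [5, 0, 2, 3, 0] ∈ F_11^5.


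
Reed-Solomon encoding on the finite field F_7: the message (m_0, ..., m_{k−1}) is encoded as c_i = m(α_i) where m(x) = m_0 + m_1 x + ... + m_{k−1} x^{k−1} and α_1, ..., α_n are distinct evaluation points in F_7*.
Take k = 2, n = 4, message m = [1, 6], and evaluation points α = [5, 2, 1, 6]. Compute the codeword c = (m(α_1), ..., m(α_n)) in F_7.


c = [3, 6, 0, 2]

Message polynomial: m(x) = 1 + 6·x (mod 7).
For each evaluation point α_i, compute m(α_i) mod 7:
  α_1 = 5: Horner steps 6 → 3, so m(5) = 3.
  α_2 = 2: Horner steps 6 → 6, so m(2) = 6.
  α_3 = 1: Horner steps 6 → 0, so m(1) = 0.
  α_4 = 6: Horner steps 6 → 2, so m(6) = 2.
Codeword c = [3, 6, 0, 2] ∈ F_7^4.
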